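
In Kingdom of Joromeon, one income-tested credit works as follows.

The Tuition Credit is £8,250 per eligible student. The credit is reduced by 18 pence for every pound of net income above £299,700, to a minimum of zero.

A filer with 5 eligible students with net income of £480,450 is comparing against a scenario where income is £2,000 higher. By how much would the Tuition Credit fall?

At £480,450 — base = 5 × £8,250 = £41,250. 18% of the £180,750 excess over £299,700 is £32,535; credit = £41,250 − £32,535 = £8,715.
At £482,450 — base = 5 × £8,250 = £41,250. 18% of the £182,750 excess over £299,700 is £32,895; credit = £41,250 − £32,895 = £8,355.
Lost: £8,715 − £8,355 = £360.

£360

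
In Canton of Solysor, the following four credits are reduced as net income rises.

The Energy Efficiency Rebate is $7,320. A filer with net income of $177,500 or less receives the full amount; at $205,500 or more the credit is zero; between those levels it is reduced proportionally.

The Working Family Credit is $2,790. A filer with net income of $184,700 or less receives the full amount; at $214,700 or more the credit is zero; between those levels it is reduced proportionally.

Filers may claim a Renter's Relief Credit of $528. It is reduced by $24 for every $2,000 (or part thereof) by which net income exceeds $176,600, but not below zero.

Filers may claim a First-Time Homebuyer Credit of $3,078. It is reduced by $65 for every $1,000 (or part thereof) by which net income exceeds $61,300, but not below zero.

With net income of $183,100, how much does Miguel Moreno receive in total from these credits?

$9,078

Energy Efficiency Rebate: $183,100 is $5,600 into a $28,000 phase-out range, leaving 22,400/28,000 of the credit: $7,320 × 22,400/28,000 = $5,856.
Working Family Credit: $183,100 is at or below the $184,700 threshold, so the full $2,790 applies.
Renter's Relief Credit: income exceeds $176,600 by $6,500, which is 4 full-or-partial $2,000 increments; reduction = 4 × $24 = $96, leaving $432.
First-Time Homebuyer Credit: income exceeds $61,300 by $121,800 → 122 increments × $65 = $7,930 ≥ base, so the credit is $0.
Total: $5,856 + $2,790 + $432 + $0 = $9,078.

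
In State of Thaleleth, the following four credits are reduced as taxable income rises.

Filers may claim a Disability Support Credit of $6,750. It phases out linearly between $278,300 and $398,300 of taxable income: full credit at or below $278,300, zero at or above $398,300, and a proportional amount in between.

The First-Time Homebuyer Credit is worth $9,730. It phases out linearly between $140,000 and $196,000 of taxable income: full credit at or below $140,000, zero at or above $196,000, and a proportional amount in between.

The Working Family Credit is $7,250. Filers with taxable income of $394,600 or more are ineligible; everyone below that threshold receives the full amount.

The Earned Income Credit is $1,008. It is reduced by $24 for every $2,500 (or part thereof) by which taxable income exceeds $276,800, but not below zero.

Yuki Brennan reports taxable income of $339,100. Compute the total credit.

Disability Support Credit: $339,100 is $60,800 into a $120,000 phase-out range, leaving 59,200/120,000 of the credit: $6,750 × 59,200/120,000 = $3,330.
First-Time Homebuyer Credit: $339,100 is at or above $196,000, so the credit is $0.
Working Family Credit: $339,100 is below the $394,600 cutoff, so the full $7,250 applies.
Earned Income Credit: income exceeds $276,800 by $62,300, which is 25 full-or-partial $2,500 increments; reduction = 25 × $24 = $600, leaving $408.
Total: $3,330 + $0 + $7,250 + $408 = $10,988.

$10,988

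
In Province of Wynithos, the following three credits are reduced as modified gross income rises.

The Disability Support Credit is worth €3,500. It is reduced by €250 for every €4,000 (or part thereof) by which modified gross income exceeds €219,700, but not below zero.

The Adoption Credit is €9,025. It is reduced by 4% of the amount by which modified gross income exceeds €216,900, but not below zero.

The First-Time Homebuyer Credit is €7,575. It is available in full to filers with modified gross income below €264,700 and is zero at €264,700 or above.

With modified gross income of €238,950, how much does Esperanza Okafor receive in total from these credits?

€17,968

Disability Support Credit: income exceeds €219,700 by €19,250, which is 5 full-or-partial €4,000 increments; reduction = 5 × €250 = €1,250, leaving €2,250.
Adoption Credit: 4% of the €22,050 excess over €216,900 is €882; credit = €9,025 − €882 = €8,143.
First-Time Homebuyer Credit: €238,950 is below the €264,700 cutoff, so the full €7,575 applies.
Total: €2,250 + €8,143 + €7,575 = €17,968.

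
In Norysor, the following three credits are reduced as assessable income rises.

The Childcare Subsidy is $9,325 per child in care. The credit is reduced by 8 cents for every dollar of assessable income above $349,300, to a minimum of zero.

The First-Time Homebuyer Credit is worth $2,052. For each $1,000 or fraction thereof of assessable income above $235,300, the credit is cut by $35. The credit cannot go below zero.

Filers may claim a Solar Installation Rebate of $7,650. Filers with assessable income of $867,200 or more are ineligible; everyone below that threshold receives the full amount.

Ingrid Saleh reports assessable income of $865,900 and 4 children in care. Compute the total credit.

$7,650

Childcare Subsidy: base = 4 × $9,325 = $37,300. 8% of the $516,600 excess over $349,300 is $41,328 ≥ base, so the credit is $0.
First-Time Homebuyer Credit: income exceeds $235,300 by $630,600 → 631 increments × $35 = $22,085 ≥ base, so the credit is $0.
Solar Installation Rebate: $865,900 is below the $867,200 cutoff, so the full $7,650 applies.
Total: $0 + $0 + $7,650 = $7,650.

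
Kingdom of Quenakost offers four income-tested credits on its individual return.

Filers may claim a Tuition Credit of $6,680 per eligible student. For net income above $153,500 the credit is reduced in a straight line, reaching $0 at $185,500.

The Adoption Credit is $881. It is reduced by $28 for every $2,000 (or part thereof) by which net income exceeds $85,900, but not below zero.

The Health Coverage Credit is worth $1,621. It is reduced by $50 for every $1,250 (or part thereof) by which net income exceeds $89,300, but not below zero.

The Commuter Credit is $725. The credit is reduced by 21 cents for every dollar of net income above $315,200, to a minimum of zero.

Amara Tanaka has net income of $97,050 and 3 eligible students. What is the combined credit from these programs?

$22,749

Tuition Credit: base = 3 × $6,680 = $20,040. $97,050 is at or below the $153,500 threshold, so the full $20,040 applies.
Adoption Credit: income exceeds $85,900 by $11,150, which is 6 full-or-partial $2,000 increments; reduction = 6 × $28 = $168, leaving $713.
Health Coverage Credit: income exceeds $89,300 by $7,750, which is 7 full-or-partial $1,250 increments; reduction = 7 × $50 = $350, leaving $1,271.
Commuter Credit: $97,050 is at or below the $315,200 threshold, so the full $725 applies.
Total: $20,040 + $713 + $1,271 + $725 = $22,749.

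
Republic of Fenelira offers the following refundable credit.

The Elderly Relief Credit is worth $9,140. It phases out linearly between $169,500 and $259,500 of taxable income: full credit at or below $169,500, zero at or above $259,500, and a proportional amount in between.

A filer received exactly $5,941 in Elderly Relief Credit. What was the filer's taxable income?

$201,000

$5,941 is 5,941/9,140 of the full $9,140, so 3,199/9,140 of the $90,000 range has been used: income = $169,500 + $90,000 × 3,199/9,140 = $201,000.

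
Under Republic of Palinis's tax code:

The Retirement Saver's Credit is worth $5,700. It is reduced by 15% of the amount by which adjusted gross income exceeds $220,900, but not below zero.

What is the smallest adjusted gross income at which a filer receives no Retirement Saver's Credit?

$258,900

The credit falls by 15% of each dollar above $220,900, so it reaches zero when the excess is $5,700 / 15% = $38,000: income = $220,900 + $38,000 = $258,900.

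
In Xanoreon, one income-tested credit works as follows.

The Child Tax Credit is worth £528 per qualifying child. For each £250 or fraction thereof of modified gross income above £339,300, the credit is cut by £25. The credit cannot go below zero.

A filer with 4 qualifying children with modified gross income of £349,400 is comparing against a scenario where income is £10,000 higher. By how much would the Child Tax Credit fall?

£1,000

At £349,400 — base = 4 × £528 = £2,112. income exceeds £339,300 by £10,100, which is 41 full-or-partial £250 increments; reduction = 41 × £25 = £1,025, leaving £1,087.
At £359,400 — base = 4 × £528 = £2,112. income exceeds £339,300 by £20,100, which is 81 full-or-partial £250 increments; reduction = 81 × £25 = £2,025, leaving £87.
Lost: £1,087 − £87 = £1,000.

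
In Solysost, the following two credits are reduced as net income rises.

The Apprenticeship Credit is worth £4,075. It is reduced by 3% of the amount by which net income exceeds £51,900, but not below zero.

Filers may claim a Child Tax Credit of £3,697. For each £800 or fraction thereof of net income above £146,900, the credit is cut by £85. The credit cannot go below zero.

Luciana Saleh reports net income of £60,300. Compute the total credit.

Apprenticeship Credit: 3% of the £8,400 excess over £51,900 is £252; credit = £4,075 − £252 = £3,823.
Child Tax Credit: £60,300 is at or below the £146,900 threshold, so the full £3,697 applies.
Total: £3,823 + £3,697 = £7,520.

£7,520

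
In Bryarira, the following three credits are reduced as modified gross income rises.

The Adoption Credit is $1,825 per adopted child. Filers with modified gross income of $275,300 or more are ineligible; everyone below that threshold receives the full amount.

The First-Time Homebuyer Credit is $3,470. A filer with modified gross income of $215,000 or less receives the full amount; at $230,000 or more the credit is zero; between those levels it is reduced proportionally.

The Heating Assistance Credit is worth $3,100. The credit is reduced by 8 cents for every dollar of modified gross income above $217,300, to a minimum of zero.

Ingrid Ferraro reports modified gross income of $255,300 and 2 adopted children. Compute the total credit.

$3,710

Adoption Credit: base = 2 × $1,825 = $3,650. $255,300 is below the $275,300 cutoff, so the full $3,650 applies.
First-Time Homebuyer Credit: $255,300 is at or above $230,000, so the credit is $0.
Heating Assistance Credit: 8% of the $38,000 excess over $217,300 is $3,040; credit = $3,100 − $3,040 = $60.
Total: $3,650 + $0 + $60 = $3,710.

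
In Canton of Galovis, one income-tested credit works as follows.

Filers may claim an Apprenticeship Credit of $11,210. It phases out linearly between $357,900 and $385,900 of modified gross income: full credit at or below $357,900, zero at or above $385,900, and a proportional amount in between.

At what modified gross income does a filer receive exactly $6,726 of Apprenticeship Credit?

$369,100

$6,726 is 6,726/11,210 of the full $11,210, so 4,484/11,210 of the $28,000 range has been used: income = $357,900 + $28,000 × 4,484/11,210 = $369,100.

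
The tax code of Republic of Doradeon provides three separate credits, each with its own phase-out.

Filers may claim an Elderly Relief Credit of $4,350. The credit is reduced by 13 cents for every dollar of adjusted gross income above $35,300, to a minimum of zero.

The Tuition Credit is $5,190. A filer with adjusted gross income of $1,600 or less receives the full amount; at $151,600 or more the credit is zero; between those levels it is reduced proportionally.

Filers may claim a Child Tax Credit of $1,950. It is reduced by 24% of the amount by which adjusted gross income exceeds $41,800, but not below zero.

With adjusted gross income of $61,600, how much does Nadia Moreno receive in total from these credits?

Elderly Relief Credit: 13% of the $26,300 excess over $35,300 is $3,419; credit = $4,350 − $3,419 = $931.
Tuition Credit: $61,600 is $60,000 into a $150,000 phase-out range, leaving 90,000/150,000 of the credit: $5,190 × 90,000/150,000 = $3,114.
Child Tax Credit: 24% of the $19,800 excess over $41,800 is $4,752 ≥ base, so the credit is $0.
Total: $931 + $3,114 + $0 = $4,045.

$4,045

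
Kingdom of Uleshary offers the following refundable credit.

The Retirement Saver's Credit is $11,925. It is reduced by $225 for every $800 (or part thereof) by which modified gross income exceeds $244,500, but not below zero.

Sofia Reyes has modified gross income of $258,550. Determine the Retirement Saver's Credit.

Retirement Saver's Credit: income exceeds $244,500 by $14,050, which is 18 full-or-partial $800 increments; reduction = 18 × $225 = $4,050, leaving $7,875.

$7,875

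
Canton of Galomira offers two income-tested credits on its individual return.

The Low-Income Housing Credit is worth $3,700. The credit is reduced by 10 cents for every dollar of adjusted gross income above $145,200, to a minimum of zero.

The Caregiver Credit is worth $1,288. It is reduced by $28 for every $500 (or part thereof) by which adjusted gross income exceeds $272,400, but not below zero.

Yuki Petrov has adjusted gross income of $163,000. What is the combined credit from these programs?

Low-Income Housing Credit: 10% of the $17,800 excess over $145,200 is $1,780; credit = $3,700 − $1,780 = $1,920.
Caregiver Credit: $163,000 is at or below the $272,400 threshold, so the full $1,288 applies.
Total: $1,920 + $1,288 = $3,208.

$3,208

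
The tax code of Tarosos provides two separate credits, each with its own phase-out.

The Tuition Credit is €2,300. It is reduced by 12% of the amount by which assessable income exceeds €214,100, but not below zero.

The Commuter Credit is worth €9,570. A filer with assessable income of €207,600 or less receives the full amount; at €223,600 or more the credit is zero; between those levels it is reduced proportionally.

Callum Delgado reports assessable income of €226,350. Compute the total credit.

Tuition Credit: 12% of the €12,250 excess over €214,100 is €1,470; credit = €2,300 − €1,470 = €830.
Commuter Credit: €226,350 is at or above €223,600, so the credit is €0.
Total: €830 + €0 = €830.

€830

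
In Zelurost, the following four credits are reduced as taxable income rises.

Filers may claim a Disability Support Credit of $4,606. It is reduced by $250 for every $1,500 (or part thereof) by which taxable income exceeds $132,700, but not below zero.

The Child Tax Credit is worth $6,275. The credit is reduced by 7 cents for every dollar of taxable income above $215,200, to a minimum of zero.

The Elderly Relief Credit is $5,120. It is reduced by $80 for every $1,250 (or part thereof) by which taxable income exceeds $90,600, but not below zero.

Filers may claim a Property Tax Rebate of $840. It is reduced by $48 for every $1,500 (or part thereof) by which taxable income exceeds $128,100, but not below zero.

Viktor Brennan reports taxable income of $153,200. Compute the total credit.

$8,445

Disability Support Credit: income exceeds $132,700 by $20,500, which is 14 full-or-partial $1,500 increments; reduction = 14 × $250 = $3,500, leaving $1,106.
Child Tax Credit: $153,200 is at or below the $215,200 threshold, so the full $6,275 applies.
Elderly Relief Credit: income exceeds $90,600 by $62,600, which is 51 full-or-partial $1,250 increments; reduction = 51 × $80 = $4,080, leaving $1,040.
Property Tax Rebate: income exceeds $128,100 by $25,100, which is 17 full-or-partial $1,500 increments; reduction = 17 × $48 = $816, leaving $24.
Total: $1,106 + $6,275 + $1,040 + $24 = $8,445.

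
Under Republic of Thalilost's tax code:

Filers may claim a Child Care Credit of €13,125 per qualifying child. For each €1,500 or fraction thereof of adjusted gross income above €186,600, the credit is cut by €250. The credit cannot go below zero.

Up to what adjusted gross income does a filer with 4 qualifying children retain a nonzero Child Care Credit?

Full credit = 4 × €13,125 = €52,500.
After 209 increments the reduction is 209 × €250 = €52,250, leaving €250; one more increment wipes it out. Increment 209 ends at excess 209 × €1,500 = €313,500, so the highest qualifying income is €186,600 + €313,500 = €500,100.

€500,100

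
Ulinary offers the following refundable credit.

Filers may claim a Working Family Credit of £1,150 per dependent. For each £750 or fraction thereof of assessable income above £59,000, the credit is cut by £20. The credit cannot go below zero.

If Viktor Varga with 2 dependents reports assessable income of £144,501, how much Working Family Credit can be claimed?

£0

Working Family Credit: base = 2 × £1,150 = £2,300. income exceeds £59,000 by £85,501 → 115 increments × £20 = £2,300 ≥ base, so the credit is £0.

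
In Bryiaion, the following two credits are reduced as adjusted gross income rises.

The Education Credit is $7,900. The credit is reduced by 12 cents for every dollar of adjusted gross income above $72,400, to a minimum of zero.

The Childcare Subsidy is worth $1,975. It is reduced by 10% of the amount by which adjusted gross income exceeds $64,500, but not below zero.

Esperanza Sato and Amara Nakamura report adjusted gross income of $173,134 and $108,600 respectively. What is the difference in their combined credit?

$3,556

Esperanza ($173,134): Education Credit: 12% of the $100,734 excess over $72,400 is $12,088.08 ≥ base, so the credit is $0. Childcare Subsidy: 10% of the $108,634 excess over $64,500 is $10,863.40 ≥ base, so the credit is $0. total $0 + $0 = $0
Amara ($108,600): Education Credit: 12% of the $36,200 excess over $72,400 is $4,344; credit = $7,900 − $4,344 = $3,556. Childcare Subsidy: 10% of the $44,100 excess over $64,500 is $4,410 ≥ base, so the credit is $0. total $3,556 + $0 = $3,556
Difference: |$0 − $3,556| = $3,556.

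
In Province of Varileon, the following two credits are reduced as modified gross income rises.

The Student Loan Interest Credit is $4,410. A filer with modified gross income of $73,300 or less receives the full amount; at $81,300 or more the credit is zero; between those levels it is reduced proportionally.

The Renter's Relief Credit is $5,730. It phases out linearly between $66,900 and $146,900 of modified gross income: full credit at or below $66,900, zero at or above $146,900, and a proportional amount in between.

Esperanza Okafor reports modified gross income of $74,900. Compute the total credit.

$8,685

Student Loan Interest Credit: $74,900 is $1,600 into a $8,000 phase-out range, leaving 6,400/8,000 of the credit: $4,410 × 6,400/8,000 = $3,528.
Renter's Relief Credit: $74,900 is $8,000 into a $80,000 phase-out range, leaving 72,000/80,000 of the credit: $5,730 × 72,000/80,000 = $5,157.
Total: $3,528 + $5,157 = $8,685.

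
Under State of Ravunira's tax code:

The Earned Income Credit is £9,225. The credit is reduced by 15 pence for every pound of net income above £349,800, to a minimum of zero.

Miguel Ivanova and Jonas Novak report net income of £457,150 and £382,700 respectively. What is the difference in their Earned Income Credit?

Miguel (£457,150): Earned Income Credit: 15% of the £107,350 excess over £349,800 is £16,102.50 ≥ base, so the credit is £0.
Jonas (£382,700): Earned Income Credit: 15% of the £32,900 excess over £349,800 is £4,935; credit = £9,225 − £4,935 = £4,290.
Difference: |£0 − £4,290| = £4,290.

£4,290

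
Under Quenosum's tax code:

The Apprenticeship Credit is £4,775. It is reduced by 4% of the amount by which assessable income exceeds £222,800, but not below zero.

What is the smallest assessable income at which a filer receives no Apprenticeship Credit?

£342,175

The credit falls by 4% of each pound above £222,800, so it reaches zero when the excess is £4,775 / 4% = £119,375: income = £222,800 + £119,375 = £342,175.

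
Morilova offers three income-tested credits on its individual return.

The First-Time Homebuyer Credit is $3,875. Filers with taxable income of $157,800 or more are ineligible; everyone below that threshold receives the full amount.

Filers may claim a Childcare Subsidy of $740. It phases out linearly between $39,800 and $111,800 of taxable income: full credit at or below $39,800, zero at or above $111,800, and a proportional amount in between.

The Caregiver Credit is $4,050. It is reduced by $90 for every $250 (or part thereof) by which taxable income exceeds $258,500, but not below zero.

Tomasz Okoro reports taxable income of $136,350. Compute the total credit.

First-Time Homebuyer Credit: $136,350 is below the $157,800 cutoff, so the full $3,875 applies.
Childcare Subsidy: $136,350 is at or above $111,800, so the credit is $0.
Caregiver Credit: $136,350 is at or below the $258,500 threshold, so the full $4,050 applies.
Total: $3,875 + $0 + $4,050 = $7,925.

$7,925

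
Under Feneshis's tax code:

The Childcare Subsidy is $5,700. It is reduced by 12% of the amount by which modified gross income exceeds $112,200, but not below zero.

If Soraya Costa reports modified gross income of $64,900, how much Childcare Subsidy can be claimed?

$5,700

Childcare Subsidy: $64,900 is at or below the $112,200 threshold, so the full $5,700 applies.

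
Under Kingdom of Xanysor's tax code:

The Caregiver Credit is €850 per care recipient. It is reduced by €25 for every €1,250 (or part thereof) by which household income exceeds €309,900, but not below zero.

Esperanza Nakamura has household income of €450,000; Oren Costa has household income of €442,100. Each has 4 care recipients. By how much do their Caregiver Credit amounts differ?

€175

Esperanza (€450,000): Caregiver Credit: base = 4 × €850 = €3,400. income exceeds €309,900 by €140,100, which is 113 full-or-partial €1,250 increments; reduction = 113 × €25 = €2,825, leaving €575.
Oren (€442,100): Caregiver Credit: base = 4 × €850 = €3,400. income exceeds €309,900 by €132,200, which is 106 full-or-partial €1,250 increments; reduction = 106 × €25 = €2,650, leaving €750.
Difference: |€575 − €750| = €175.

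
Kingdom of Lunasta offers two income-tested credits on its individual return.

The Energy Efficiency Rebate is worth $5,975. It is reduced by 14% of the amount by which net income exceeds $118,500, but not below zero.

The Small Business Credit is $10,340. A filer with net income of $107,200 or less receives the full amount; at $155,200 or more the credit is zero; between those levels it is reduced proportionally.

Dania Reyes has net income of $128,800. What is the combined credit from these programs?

$10,220

Energy Efficiency Rebate: 14% of the $10,300 excess over $118,500 is $1,442; credit = $5,975 − $1,442 = $4,533.
Small Business Credit: $128,800 is $21,600 into a $48,000 phase-out range, leaving 26,400/48,000 of the credit: $10,340 × 26,400/48,000 = $5,687.
Total: $4,533 + $5,687 = $10,220.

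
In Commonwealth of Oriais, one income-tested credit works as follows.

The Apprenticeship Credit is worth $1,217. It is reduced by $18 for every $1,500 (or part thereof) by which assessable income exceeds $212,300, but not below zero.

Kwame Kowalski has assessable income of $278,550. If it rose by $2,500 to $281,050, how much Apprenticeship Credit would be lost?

At $278,550 — income exceeds $212,300 by $66,250, which is 45 full-or-partial $1,500 increments; reduction = 45 × $18 = $810, leaving $407.
At $281,050 — income exceeds $212,300 by $68,750, which is 46 full-or-partial $1,500 increments; reduction = 46 × $18 = $828, leaving $389.
Lost: $407 − $389 = $18.

$18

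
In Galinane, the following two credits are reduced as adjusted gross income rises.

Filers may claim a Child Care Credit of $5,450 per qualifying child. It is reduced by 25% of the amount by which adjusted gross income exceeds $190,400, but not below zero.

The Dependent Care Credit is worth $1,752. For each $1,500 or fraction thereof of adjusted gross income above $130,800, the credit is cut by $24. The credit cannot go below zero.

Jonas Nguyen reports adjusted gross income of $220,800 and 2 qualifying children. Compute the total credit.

Child Care Credit: base = 2 × $5,450 = $10,900. 25% of the $30,400 excess over $190,400 is $7,600; credit = $10,900 − $7,600 = $3,300.
Dependent Care Credit: income exceeds $130,800 by $90,000, which is 60 full-or-partial $1,500 increments; reduction = 60 × $24 = $1,440, leaving $312.
Total: $3,300 + $312 = $3,612.

$3,612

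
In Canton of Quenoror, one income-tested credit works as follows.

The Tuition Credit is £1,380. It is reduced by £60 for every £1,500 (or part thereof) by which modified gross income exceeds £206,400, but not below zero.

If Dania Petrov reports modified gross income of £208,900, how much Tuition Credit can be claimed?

£1,260

Tuition Credit: income exceeds £206,400 by £2,500, which is 2 full-or-partial £1,500 increments; reduction = 2 × £60 = £120, leaving £1,260.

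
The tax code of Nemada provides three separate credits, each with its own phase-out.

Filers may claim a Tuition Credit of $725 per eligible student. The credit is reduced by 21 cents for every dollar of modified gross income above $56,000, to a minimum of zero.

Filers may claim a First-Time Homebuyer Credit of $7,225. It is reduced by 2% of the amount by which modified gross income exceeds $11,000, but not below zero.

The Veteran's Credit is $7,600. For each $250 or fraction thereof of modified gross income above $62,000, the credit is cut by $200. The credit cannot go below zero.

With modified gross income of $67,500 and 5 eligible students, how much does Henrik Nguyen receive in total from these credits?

Tuition Credit: base = 5 × $725 = $3,625. 21% of the $11,500 excess over $56,000 is $2,415; credit = $3,625 − $2,415 = $1,210.
First-Time Homebuyer Credit: 2% of the $56,500 excess over $11,000 is $1,130; credit = $7,225 − $1,130 = $6,095.
Veteran's Credit: income exceeds $62,000 by $5,500, which is 22 full-or-partial $250 increments; reduction = 22 × $200 = $4,400, leaving $3,200.
Total: $1,210 + $6,095 + $3,200 = $10,505.

$10,505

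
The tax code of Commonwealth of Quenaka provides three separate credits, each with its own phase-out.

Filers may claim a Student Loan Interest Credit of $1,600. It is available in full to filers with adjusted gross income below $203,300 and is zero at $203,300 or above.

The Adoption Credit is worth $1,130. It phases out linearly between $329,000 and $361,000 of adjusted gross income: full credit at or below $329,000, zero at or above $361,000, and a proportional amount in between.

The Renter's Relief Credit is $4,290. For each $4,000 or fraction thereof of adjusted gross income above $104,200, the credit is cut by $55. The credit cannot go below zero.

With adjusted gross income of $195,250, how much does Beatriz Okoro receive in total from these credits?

$5,755

Student Loan Interest Credit: $195,250 is below the $203,300 cutoff, so the full $1,600 applies.
Adoption Credit: $195,250 is at or below the $329,000 threshold, so the full $1,130 applies.
Renter's Relief Credit: income exceeds $104,200 by $91,050, which is 23 full-or-partial $4,000 increments; reduction = 23 × $55 = $1,265, leaving $3,025.
Total: $1,600 + $1,130 + $3,025 = $5,755.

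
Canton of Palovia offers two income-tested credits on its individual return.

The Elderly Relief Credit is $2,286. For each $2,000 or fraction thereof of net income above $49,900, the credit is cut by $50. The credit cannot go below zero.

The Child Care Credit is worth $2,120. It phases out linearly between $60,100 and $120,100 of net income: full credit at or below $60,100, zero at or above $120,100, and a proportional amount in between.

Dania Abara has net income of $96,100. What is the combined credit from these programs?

$1,934

Elderly Relief Credit: income exceeds $49,900 by $46,200, which is 24 full-or-partial $2,000 increments; reduction = 24 × $50 = $1,200, leaving $1,086.
Child Care Credit: $96,100 is $36,000 into a $60,000 phase-out range, leaving 24,000/60,000 of the credit: $2,120 × 24,000/60,000 = $848.
Total: $1,086 + $848 = $1,934.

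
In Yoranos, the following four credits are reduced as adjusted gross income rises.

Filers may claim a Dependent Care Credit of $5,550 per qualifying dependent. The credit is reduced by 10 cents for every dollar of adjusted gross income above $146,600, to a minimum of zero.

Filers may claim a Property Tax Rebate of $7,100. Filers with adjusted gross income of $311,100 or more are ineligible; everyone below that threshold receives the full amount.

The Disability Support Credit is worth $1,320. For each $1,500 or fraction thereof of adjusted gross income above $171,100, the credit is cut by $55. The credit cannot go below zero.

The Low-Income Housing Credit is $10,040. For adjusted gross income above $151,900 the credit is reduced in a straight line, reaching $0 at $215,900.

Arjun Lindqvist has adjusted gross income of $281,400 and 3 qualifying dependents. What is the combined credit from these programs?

Dependent Care Credit: base = 3 × $5,550 = $16,650. 10% of the $134,800 excess over $146,600 is $13,480; credit = $16,650 − $13,480 = $3,170.
Property Tax Rebate: $281,400 is below the $311,100 cutoff, so the full $7,100 applies.
Disability Support Credit: income exceeds $171,100 by $110,300 → 74 increments × $55 = $4,070 ≥ base, so the credit is $0.
Low-Income Housing Credit: $281,400 is at or above $215,900, so the credit is $0.
Total: $3,170 + $7,100 + $0 + $0 = $10,270.

$10,270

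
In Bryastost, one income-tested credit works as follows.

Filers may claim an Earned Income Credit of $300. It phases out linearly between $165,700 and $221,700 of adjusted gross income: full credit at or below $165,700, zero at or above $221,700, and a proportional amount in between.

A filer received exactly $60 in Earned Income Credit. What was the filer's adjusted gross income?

$60 is 60/300 of the full $300, so 240/300 of the $56,000 range has been used: income = $165,700 + $56,000 × 240/300 = $210,500.

$210,500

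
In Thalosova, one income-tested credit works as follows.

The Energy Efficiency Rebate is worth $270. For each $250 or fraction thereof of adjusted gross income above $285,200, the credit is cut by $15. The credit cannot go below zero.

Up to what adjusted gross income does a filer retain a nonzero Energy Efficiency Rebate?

$289,450

After 17 increments the reduction is 17 × $15 = $255, leaving $15; one more increment wipes it out. Increment 17 ends at excess 17 × $250 = $4,250, so the highest qualifying income is $285,200 + $4,250 = $289,450.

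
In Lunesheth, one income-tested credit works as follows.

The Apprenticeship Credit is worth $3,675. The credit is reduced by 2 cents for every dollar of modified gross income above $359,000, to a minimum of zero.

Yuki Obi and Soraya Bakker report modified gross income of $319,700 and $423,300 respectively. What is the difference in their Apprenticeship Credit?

Yuki ($319,700): Apprenticeship Credit: $319,700 is at or below the $359,000 threshold, so the full $3,675 applies.
Soraya ($423,300): Apprenticeship Credit: 2% of the $64,300 excess over $359,000 is $1,286; credit = $3,675 − $1,286 = $2,389.
Difference: |$3,675 − $2,389| = $1,286.

$1,286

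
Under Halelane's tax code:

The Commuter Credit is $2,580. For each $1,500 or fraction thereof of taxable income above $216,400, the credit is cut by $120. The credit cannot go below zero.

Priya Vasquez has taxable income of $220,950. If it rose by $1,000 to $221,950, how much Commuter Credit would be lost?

$0

At $220,950 — income exceeds $216,400 by $4,550, which is 4 full-or-partial $1,500 increments; reduction = 4 × $120 = $480, leaving $2,100.
At $221,950 — income exceeds $216,400 by $5,550, which is 4 full-or-partial $1,500 increments; reduction = 4 × $120 = $480, leaving $2,100.
Lost: $2,100 − $2,100 = $0.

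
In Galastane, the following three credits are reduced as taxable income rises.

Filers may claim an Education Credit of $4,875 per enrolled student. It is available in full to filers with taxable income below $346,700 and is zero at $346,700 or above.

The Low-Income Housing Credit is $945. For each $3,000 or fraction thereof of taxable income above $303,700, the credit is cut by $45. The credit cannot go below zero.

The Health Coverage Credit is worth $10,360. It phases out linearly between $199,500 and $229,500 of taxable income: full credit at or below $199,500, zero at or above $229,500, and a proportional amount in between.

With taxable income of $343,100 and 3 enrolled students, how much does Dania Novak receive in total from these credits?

Education Credit: base = 3 × $4,875 = $14,625. $343,100 is below the $346,700 cutoff, so the full $14,625 applies.
Low-Income Housing Credit: income exceeds $303,700 by $39,400, which is 14 full-or-partial $3,000 increments; reduction = 14 × $45 = $630, leaving $315.
Health Coverage Credit: $343,100 is at or above $229,500, so the credit is $0.
Total: $14,625 + $315 + $0 = $14,940.

$14,940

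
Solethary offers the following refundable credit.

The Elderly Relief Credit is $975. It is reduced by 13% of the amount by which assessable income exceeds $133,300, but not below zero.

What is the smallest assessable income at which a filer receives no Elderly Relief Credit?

The credit falls by 13% of each dollar above $133,300, so it reaches zero when the excess is $975 / 13% = $7,500: income = $133,300 + $7,500 = $140,800.

$140,800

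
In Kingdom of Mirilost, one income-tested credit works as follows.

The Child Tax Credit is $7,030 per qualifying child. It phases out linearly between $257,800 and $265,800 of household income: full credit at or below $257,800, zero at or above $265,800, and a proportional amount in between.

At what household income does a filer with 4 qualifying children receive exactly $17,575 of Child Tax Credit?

$260,800

Full credit = 4 × $7,030 = $28,120.
$17,575 is 17,575/28,120 of the full $28,120, so 10,545/28,120 of the $8,000 range has been used: income = $257,800 + $8,000 × 10,545/28,120 = $260,800.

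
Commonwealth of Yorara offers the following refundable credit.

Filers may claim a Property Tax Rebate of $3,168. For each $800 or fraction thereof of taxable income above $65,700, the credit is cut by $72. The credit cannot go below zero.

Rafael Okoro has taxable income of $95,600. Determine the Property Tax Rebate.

Property Tax Rebate: income exceeds $65,700 by $29,900, which is 38 full-or-partial $800 increments; reduction = 38 × $72 = $2,736, leaving $432.

$432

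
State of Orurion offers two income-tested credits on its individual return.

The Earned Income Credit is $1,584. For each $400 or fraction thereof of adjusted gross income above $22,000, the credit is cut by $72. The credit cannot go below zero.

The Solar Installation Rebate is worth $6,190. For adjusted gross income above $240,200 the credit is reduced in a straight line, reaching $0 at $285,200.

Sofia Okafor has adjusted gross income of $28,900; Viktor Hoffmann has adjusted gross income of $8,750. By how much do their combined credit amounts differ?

Sofia ($28,900): Earned Income Credit: income exceeds $22,000 by $6,900, which is 18 full-or-partial $400 increments; reduction = 18 × $72 = $1,296, leaving $288. Solar Installation Rebate: $28,900 is at or below the $240,200 threshold, so the full $6,190 applies. total $288 + $6,190 = $6,478
Viktor ($8,750): Earned Income Credit: $8,750 is at or below the $22,000 threshold, so the full $1,584 applies. Solar Installation Rebate: $8,750 is at or below the $240,200 threshold, so the full $6,190 applies. total $1,584 + $6,190 = $7,774
Difference: |$6,478 − $7,774| = $1,296.

$1,296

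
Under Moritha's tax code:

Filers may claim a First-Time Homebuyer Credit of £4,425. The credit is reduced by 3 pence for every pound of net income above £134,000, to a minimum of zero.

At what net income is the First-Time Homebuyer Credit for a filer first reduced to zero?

£281,500

The credit falls by 3% of each pound above £134,000, so it reaches zero when the excess is £4,425 / 3% = £147,500: income = £134,000 + £147,500 = £281,500.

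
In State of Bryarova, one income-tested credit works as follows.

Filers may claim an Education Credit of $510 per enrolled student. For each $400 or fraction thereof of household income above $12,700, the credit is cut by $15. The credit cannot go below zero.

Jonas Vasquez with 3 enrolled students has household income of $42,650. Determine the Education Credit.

$405

Education Credit: base = 3 × $510 = $1,530. income exceeds $12,700 by $29,950, which is 75 full-or-partial $400 increments; reduction = 75 × $15 = $1,125, leaving $405.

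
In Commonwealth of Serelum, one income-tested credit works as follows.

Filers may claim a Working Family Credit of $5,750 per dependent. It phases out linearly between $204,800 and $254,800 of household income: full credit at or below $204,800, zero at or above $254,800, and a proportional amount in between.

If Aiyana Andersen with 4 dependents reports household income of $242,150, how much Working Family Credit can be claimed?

$5,819

Working Family Credit: base = 4 × $5,750 = $23,000. $242,150 is $37,350 into a $50,000 phase-out range, leaving 12,650/50,000 of the credit: $23,000 × 12,650/50,000 = $5,819.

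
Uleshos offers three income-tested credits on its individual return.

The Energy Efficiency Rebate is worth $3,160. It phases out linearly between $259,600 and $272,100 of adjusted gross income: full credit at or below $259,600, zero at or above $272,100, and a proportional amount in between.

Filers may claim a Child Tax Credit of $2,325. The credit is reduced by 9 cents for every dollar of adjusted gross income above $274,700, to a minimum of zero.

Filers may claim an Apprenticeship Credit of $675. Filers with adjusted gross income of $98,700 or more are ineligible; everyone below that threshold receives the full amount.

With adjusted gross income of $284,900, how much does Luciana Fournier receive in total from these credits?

$1,407

Energy Efficiency Rebate: $284,900 is at or above $272,100, so the credit is $0.
Child Tax Credit: 9% of the $10,200 excess over $274,700 is $918; credit = $2,325 − $918 = $1,407.
Apprenticeship Credit: $284,900 meets or exceeds the $98,700 cutoff, so the credit is $0.
Total: $0 + $1,407 + $0 = $1,407.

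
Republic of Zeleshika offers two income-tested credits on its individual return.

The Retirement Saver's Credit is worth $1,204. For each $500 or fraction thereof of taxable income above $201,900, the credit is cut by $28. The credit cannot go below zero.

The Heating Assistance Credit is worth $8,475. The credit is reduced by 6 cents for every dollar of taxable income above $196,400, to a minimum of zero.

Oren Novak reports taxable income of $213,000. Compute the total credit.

Retirement Saver's Credit: income exceeds $201,900 by $11,100, which is 23 full-or-partial $500 increments; reduction = 23 × $28 = $644, leaving $560.
Heating Assistance Credit: 6% of the $16,600 excess over $196,400 is $996; credit = $8,475 − $996 = $7,479.
Total: $560 + $7,479 = $8,039.

$8,039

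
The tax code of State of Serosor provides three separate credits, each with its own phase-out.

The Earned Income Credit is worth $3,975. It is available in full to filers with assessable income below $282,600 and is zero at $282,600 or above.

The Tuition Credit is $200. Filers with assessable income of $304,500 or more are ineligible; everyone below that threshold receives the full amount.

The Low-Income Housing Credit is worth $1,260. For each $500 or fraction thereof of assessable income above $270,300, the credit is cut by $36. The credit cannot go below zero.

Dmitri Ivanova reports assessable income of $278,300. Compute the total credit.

Earned Income Credit: $278,300 is below the $282,600 cutoff, so the full $3,975 applies.
Tuition Credit: $278,300 is below the $304,500 cutoff, so the full $200 applies.
Low-Income Housing Credit: income exceeds $270,300 by $8,000, which is 16 full-or-partial $500 increments; reduction = 16 × $36 = $576, leaving $684.
Total: $3,975 + $200 + $684 = $4,859.

$4,859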